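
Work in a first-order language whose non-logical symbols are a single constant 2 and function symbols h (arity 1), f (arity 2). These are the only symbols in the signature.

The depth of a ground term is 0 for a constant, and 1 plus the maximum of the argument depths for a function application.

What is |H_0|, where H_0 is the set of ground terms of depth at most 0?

1

Write N_k for the number of ground terms of depth ≤ k. A term of depth ≤ k is either a constant or a function symbol applied to arguments of depth ≤ k−1, so N_k = 1 + N_{k-1} + N_{k-1}^2.
N_0 = 1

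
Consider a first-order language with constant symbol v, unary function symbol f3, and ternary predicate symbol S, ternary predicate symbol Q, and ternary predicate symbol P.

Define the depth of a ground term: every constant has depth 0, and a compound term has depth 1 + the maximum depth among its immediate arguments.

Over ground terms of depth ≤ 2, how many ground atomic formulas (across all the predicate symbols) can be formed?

First count ground terms of depth ≤ 2.
Count level by level. With function symbols f3/1, the terms of depth ≤ k are the 1 constant together with each function applied to depth-≤(k−1) tuples, so N_k = 1 + N_{k-1}.
N_0 = 1
N_1 = 1 + 1 = 2
N_2 = 1 + 2 = 3
Explicitly: v, f3(v), f3(f3(v)).
So |H| = 3.
For each predicate symbol, the number of ground atoms is |H| raised to its arity; summing:
  S: 3^3 = 27;  Q: 3^3 = 27;  P: 3^3 = 27
Total ground atoms: 27 + 27 + 27 = 81.

81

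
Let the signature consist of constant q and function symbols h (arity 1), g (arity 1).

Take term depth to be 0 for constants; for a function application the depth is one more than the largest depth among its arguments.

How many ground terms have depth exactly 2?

Count level by level. With function symbols h/1, g/1, the terms of depth ≤ k are the 1 constant together with each function applied to depth-≤(k−1) tuples, so N_k = 1 + N_{k-1} + N_{k-1}.
N_0 = 1
N_1 = 1 + 1 + 1 = 3
N_2 = 1 + 3 + 3 = 7
Terms of depth exactly 2: N_2 − N_1 = 7 − 3 = 4.

4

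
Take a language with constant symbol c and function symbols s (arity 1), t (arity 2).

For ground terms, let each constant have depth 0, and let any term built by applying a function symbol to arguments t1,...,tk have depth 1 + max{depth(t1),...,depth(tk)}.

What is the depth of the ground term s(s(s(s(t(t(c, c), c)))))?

depth(t(c, c)) = 1 + max(0, 0) = 1
depth(t(t(c, c), c)) = 1 + max(1, 0) = 2
depth(s(t(t(c, c), c))) = 1 + depth(t(t(c, c), c)) = 1 + 2 = 3
depth(s(s(t(t(c, c), c)))) = 1 + depth(s(t(t(c, c), c))) = 1 + 3 = 4
depth(s(s(s(t(t(c, c), c))))) = 1 + depth(s(s(t(t(c, c), c)))) = 1 + 4 = 5
depth(s(s(s(s(t(t(c, c), c)))))) = 1 + depth(s(s(s(t(t(c, c), c))))) = 1 + 5 = 6

6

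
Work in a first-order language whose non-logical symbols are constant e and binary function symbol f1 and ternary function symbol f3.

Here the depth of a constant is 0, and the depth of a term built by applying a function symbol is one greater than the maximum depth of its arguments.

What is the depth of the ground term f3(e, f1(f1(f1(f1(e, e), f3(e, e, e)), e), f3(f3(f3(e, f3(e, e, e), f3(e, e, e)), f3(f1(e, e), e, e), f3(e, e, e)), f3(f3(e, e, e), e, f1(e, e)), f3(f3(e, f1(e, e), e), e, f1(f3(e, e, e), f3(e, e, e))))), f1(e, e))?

depth(f1(e, e)) = 1 + max(0, 0) = 1
depth(f3(e, e, e)) = 1 + max(0, 0, 0) = 1
depth(f1(f1(e, e), f3(e, e, e))) = 1 + max(1, 1) = 2
depth(f1(f1(f1(e, e), f3(e, e, e)), e)) = 1 + max(2, 0) = 3
depth(f3(e, f3(e, e, e), f3(e, e, e))) = 1 + max(0, 1, 1) = 2
depth(f3(f1(e, e), e, e)) = 1 + max(1, 0, 0) = 2
depth(f3(f3(e, f3(e, e, e), f3(e, e, e)), f3(f1(e, e), e, e), f3(e, e, e))) = 1 + max(2, 2, 1) = 3
depth(f3(f3(e, e, e), e, f1(e, e))) = 1 + max(1, 0, 1) = 2
depth(f3(e, f1(e, e), e)) = 1 + max(0, 1, 0) = 2
depth(f1(f3(e, e, e), f3(e, e, e))) = 1 + max(1, 1) = 2
depth(f3(f3(e, f1(e, e), e), e, f1(f3(e, e, e), f3(e, e, e)))) = 1 + max(2, 0, 2) = 3
depth(f3(f3(f3(e, f3(e, e, e), f3(e, e, e)), f3(f1(e, e), e, e), f3(e, e, e)), f3(f3(e, e, e), e, f1(e, e)), f3(f3(e, f1(e, e), e), e, f1(f3(e, e, e), f3(e, e, e))))) = 1 + max(3, 2, 3) = 4
depth(f1(f1(f1(f1(e, e), f3(e, e, e)), e), f3(f3(f3(e, f3(e, e, e), f3(e, e, e)), f3(f1(e, e), e, e), f3(e, e, e)), f3(f3(e, e, e), e, f1(e, e)), f3(f3(e, f1(e, e), e), e, f1(f3(e, e, e), f3(e, e, e)))))) = 1 + max(3, 4) = 5
depth(f3(e, f1(f1(f1(f1(e, e), f3(e, e, e)), e), f3(f3(f3(e, f3(e, e, e), f3(e, e, e)), f3(f1(e, e), e, e), f3(e, e, e)), f3(f3(e, e, e), e, f1(e, e)), f3(f3(e, f1(e, e), e), e, f1(f3(e, e, e), f3(e, e, e))))), f1(e, e))) = 1 + max(0, 5, 1) = 6

6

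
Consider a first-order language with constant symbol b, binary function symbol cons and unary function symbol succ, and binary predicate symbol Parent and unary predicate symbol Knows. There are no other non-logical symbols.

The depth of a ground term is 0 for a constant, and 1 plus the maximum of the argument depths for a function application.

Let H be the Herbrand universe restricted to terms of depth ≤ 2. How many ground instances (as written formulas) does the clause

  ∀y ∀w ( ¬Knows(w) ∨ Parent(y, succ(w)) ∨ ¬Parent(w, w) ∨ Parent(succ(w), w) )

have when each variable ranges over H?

Ground terms of depth ≤ 2:
  Let N_k = |{terms of depth ≤ k}|. Then N_0 = 1 and N_k = 1 + N_{k-1}^2 + N_{k-1} for k ≥ 1 (one summand per function symbol, arity giving the exponent).
  N_0 = 1
  N_1 = 1 + 1^2 + 1 = 3
  N_2 = 1 + 3^2 + 3 = 13
So there are 13 ground terms available for substitution.
The clause has 2 distinct variables (y, w), each appearing in the body. In the free term algebra distinct substitutions yield syntactically distinct ground instances.
Number of ground instances = 13^2 = 169.

169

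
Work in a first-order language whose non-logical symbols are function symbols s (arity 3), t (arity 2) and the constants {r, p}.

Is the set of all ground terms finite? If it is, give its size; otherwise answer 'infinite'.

The signature has at least one function symbol (s, arity 3) and at least one constant (r).
Iterating s gives infinitely many distinct ground terms: r, s(r, r, r), s(s(r, r, r), s(r, r, r), s(r, r, r)), ...
So the Herbrand universe is infinite.

infinite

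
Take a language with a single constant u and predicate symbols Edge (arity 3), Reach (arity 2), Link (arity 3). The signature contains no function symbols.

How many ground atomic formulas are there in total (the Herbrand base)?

3

With no function symbols, the Herbrand universe is just the 1 constant.
Ground atoms per predicate: Edge: 1^3 = 1, Reach: 1^2 = 1, Link: 1^3 = 1.
Herbrand base size = 1 + 1 + 1 = 3.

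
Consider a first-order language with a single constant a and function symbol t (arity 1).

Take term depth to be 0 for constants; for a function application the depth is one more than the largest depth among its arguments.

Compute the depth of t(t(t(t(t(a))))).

depth(t(a)) = 1 + depth(a) = 1 + 0 = 1
depth(t(t(a))) = 1 + depth(t(a)) = 1 + 1 = 2
depth(t(t(t(a)))) = 1 + depth(t(t(a))) = 1 + 2 = 3
depth(t(t(t(t(a))))) = 1 + depth(t(t(t(a)))) = 1 + 3 = 4
depth(t(t(t(t(t(a)))))) = 1 + depth(t(t(t(t(a))))) = 1 + 4 = 5

5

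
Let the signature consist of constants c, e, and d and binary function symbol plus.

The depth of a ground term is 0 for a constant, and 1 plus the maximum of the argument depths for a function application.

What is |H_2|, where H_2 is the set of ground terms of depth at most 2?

147

If N_k denotes the number of depth-≤k ground terms, the 3 constants give N_0 = 3, and each function symbol of arity r contributes N_{k-1}^r new terms at level k: N_k = 3 + N_{k-1}^2.
N_0 = 3
N_1 = 3 + 3^2 = 12
N_2 = 3 + 12^2 = 147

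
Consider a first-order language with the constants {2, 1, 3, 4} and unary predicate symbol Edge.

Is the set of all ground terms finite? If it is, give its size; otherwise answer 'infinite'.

4

There are no function symbols, so every ground term is one of the 4 constants.
The Herbrand universe is {2, 1, 3, 4}, which is finite with 4 elements.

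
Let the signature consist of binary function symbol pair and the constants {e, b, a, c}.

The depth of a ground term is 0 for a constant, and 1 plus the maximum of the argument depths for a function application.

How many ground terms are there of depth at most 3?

Count level by level. With function symbols pair/2, the terms of depth ≤ k are the 4 constants together with each function applied to depth-≤(k−1) tuples, so N_k = 4 + N_{k-1}^2.
N_0 = 4
N_1 = 4 + 4^2 = 20
N_2 = 4 + 20^2 = 404
N_3 = 4 + 404^2 = 163220

163220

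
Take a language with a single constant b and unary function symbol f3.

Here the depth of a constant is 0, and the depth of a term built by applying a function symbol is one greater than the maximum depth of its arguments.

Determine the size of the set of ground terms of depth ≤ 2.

Write N_k for the number of ground terms of depth ≤ k. A term of depth ≤ k is either a constant or a function symbol applied to arguments of depth ≤ k−1, so N_k = 1 + N_{k-1}.
N_0 = 1
N_1 = 1 + 1 = 2
N_2 = 1 + 2 = 3
Explicitly: b, f3(b), f3(f3(b)).

3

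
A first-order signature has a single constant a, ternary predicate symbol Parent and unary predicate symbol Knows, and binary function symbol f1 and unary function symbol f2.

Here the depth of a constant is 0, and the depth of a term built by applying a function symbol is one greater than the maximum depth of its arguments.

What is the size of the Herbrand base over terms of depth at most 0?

First count ground terms of depth ≤ 0.
Count level by level. With function symbols f1/2, f2/1, the terms of depth ≤ k are the 1 constant together with each function applied to depth-≤(k−1) tuples, so N_k = 1 + N_{k-1}^2 + N_{k-1}.
N_0 = 1
Explicitly: a.
So |H| = 1.
For each predicate symbol, the number of ground atoms is |H| raised to its arity; summing:
  Parent: 1^3 = 1;  Knows: 1
Total ground atoms: 1 + 1 = 2.

2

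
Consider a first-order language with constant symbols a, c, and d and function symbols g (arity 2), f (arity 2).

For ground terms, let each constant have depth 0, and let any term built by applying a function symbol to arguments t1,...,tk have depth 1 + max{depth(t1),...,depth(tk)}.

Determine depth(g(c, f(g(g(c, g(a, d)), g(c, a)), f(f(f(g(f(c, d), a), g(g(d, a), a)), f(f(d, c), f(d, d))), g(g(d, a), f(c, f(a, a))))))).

7

depth(g(a, d)) = 1 + max(0, 0) = 1
depth(g(c, g(a, d))) = 1 + max(0, 1) = 2
depth(g(c, a)) = 1 + max(0, 0) = 1
depth(g(g(c, g(a, d)), g(c, a))) = 1 + max(2, 1) = 3
depth(f(c, d)) = 1 + max(0, 0) = 1
depth(g(f(c, d), a)) = 1 + max(1, 0) = 2
depth(g(d, a)) = 1 + max(0, 0) = 1
depth(g(g(d, a), a)) = 1 + max(1, 0) = 2
depth(f(g(f(c, d), a), g(g(d, a), a))) = 1 + max(2, 2) = 3
depth(f(d, c)) = 1 + max(0, 0) = 1
depth(f(d, d)) = 1 + max(0, 0) = 1
depth(f(f(d, c), f(d, d))) = 1 + max(1, 1) = 2
depth(f(f(g(f(c, d), a), g(g(d, a), a)), f(f(d, c), f(d, d)))) = 1 + max(3, 2) = 4
depth(f(a, a)) = 1 + max(0, 0) = 1
depth(f(c, f(a, a))) = 1 + max(0, 1) = 2
depth(g(g(d, a), f(c, f(a, a)))) = 1 + max(1, 2) = 3
depth(f(f(f(g(f(c, d), a), g(g(d, a), a)), f(f(d, c), f(d, d))), g(g(d, a), f(c, f(a, a))))) = 1 + max(4, 3) = 5
depth(f(g(g(c, g(a, d)), g(c, a)), f(f(f(g(f(c, d), a), g(g(d, a), a)), f(f(d, c), f(d, d))), g(g(d, a), f(c, f(a, a)))))) = 1 + max(3, 5) = 6
depth(g(c, f(g(g(c, g(a, d)), g(c, a)), f(f(f(g(f(c, d), a), g(g(d, a), a)), f(f(d, c), f(d, d))), g(g(d, a), f(c, f(a, a))))))) = 1 + max(0, 6) = 7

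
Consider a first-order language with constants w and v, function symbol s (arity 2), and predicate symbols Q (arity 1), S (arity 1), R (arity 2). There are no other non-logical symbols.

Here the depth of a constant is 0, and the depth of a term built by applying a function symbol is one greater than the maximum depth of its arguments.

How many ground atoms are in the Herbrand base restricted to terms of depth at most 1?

48

First count ground terms of depth ≤ 1.
Count level by level. With function symbols s/2, the terms of depth ≤ k are the 2 constants together with each function applied to depth-≤(k−1) tuples, so N_k = 2 + N_{k-1}^2.
N_0 = 2
N_1 = 2 + 2^2 = 6
Explicitly: w, v, s(w, w), s(w, v), s(v, w), s(v, v).
So |H| = 6.
Ground atoms are formed by filling each argument slot of a predicate with a term from H, so an r-ary predicate gives |H|^r atoms:
  Q: 6;  S: 6;  R: 6^2 = 36
Total ground atoms: 6 + 6 + 36 = 48.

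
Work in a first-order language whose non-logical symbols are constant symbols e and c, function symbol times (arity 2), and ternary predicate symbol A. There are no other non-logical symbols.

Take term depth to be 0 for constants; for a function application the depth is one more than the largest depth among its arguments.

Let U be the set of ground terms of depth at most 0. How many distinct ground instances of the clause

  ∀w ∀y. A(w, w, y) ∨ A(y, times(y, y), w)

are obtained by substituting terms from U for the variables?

4

Ground terms of depth ≤ 0:
  Let N_k count ground terms of depth at most k. Each non-constant term of depth ≤ k is some function symbol applied to depth-≤(k−1) arguments, giving N_k = 2 + N_{k-1}^2.
  N_0 = 2
  Explicitly: e, c.
So there are 2 ground terms available for substitution.
There are 2 variables to instantiate (w, y), each occurring in at least one literal, so different choices give different ground instances.
Number of ground instances = 2^2 = 4.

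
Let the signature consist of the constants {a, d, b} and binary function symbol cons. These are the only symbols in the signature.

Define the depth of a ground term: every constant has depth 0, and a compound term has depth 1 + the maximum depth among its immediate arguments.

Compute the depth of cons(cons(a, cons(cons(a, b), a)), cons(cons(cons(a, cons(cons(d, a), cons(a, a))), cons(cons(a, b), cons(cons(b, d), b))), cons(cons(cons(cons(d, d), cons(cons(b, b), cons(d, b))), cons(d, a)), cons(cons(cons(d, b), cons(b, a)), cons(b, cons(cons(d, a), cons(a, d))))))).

7

depth(cons(a, b)) = 1 + max(0, 0) = 1
depth(cons(cons(a, b), a)) = 1 + max(1, 0) = 2
depth(cons(a, cons(cons(a, b), a))) = 1 + max(0, 2) = 3
depth(cons(d, a)) = 1 + max(0, 0) = 1
depth(cons(a, a)) = 1 + max(0, 0) = 1
depth(cons(cons(d, a), cons(a, a))) = 1 + max(1, 1) = 2
depth(cons(a, cons(cons(d, a), cons(a, a)))) = 1 + max(0, 2) = 3
depth(cons(b, d)) = 1 + max(0, 0) = 1
depth(cons(cons(b, d), b)) = 1 + max(1, 0) = 2
depth(cons(cons(a, b), cons(cons(b, d), b))) = 1 + max(1, 2) = 3
depth(cons(cons(a, cons(cons(d, a), cons(a, a))), cons(cons(a, b), cons(cons(b, d), b)))) = 1 + max(3, 3) = 4
depth(cons(d, d)) = 1 + max(0, 0) = 1
depth(cons(b, b)) = 1 + max(0, 0) = 1
depth(cons(d, b)) = 1 + max(0, 0) = 1
depth(cons(cons(b, b), cons(d, b))) = 1 + max(1, 1) = 2
depth(cons(cons(d, d), cons(cons(b, b), cons(d, b)))) = 1 + max(1, 2) = 3
depth(cons(cons(cons(d, d), cons(cons(b, b), cons(d, b))), cons(d, a))) = 1 + max(3, 1) = 4
depth(cons(b, a)) = 1 + max(0, 0) = 1
depth(cons(cons(d, b), cons(b, a))) = 1 + max(1, 1) = 2
depth(cons(a, d)) = 1 + max(0, 0) = 1
depth(cons(cons(d, a), cons(a, d))) = 1 + max(1, 1) = 2
depth(cons(b, cons(cons(d, a), cons(a, d)))) = 1 + max(0, 2) = 3
depth(cons(cons(cons(d, b), cons(b, a)), cons(b, cons(cons(d, a), cons(a, d))))) = 1 + max(2, 3) = 4
depth(cons(cons(cons(cons(d, d), cons(cons(b, b), cons(d, b))), cons(d, a)), cons(cons(cons(d, b), cons(b, a)), cons(b, cons(cons(d, a), cons(a, d)))))) = 1 + max(4, 4) = 5
depth(cons(cons(cons(a, cons(cons(d, a), cons(a, a))), cons(cons(a, b), cons(cons(b, d), b))), cons(cons(cons(cons(d, d), cons(cons(b, b), cons(d, b))), cons(d, a)), cons(cons(cons(d, b), cons(b, a)), cons(b, cons(cons(d, a), cons(a, d))))))) = 1 + max(4, 5) = 6
depth(cons(cons(a, cons(cons(a, b), a)), cons(cons(cons(a, cons(cons(d, a), cons(a, a))), cons(cons(a, b), cons(cons(b, d), b))), cons(cons(cons(cons(d, d), cons(cons(b, b), cons(d, b))), cons(d, a)), cons(cons(cons(d, b), cons(b, a)), cons(b, cons(cons(d, a), cons(a, d)))))))) = 1 + max(3, 6) = 7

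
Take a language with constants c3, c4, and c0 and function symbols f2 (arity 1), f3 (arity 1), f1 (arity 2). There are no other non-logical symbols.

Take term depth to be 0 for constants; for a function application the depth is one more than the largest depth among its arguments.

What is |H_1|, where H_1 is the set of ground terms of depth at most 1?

18

Count level by level. With function symbols f2/1, f3/1, f1/2, the terms of depth ≤ k are the 3 constants together with each function applied to depth-≤(k−1) tuples, so N_k = 3 + N_{k-1} + N_{k-1} + N_{k-1}^2.
N_0 = 3
N_1 = 3 + 3 + 3 + 3^2 = 18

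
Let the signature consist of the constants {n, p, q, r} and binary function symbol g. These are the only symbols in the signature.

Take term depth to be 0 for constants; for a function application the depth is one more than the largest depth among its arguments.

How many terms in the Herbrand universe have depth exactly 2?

Count level by level. With function symbols g/2, the terms of depth ≤ k are the 4 constants together with each function applied to depth-≤(k−1) tuples, so N_k = 4 + N_{k-1}^2.
N_0 = 4
N_1 = 4 + 4^2 = 20
N_2 = 4 + 20^2 = 404
Terms of depth exactly 2: N_2 − N_1 = 404 − 20 = 384.

384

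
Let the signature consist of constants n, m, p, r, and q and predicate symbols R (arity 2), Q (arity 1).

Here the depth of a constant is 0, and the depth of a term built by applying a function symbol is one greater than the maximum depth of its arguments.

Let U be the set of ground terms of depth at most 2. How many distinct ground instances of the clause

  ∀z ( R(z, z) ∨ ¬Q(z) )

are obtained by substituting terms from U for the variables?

Ground terms of depth ≤ 2:
  With no function symbols every ground term is a constant, so there are exactly 5 ground terms at every depth bound.
  N_0 = 5
  N_1 = 5
  N_2 = 5
  Explicitly: n, m, p, r, q.
So there are 5 ground terms available for substitution.
There is 1 variable to instantiate (z),  occurring in at least one literal, so different choices give different ground instances.
Number of ground instances = 5.

5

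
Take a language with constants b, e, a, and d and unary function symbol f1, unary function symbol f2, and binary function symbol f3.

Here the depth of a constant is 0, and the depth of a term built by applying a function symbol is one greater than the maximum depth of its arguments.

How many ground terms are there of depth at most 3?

Write N_k for the number of ground terms of depth ≤ k. A term of depth ≤ k is either a constant or a function symbol applied to arguments of depth ≤ k−1, so N_k = 4 + N_{k-1} + N_{k-1} + N_{k-1}^2.
N_0 = 4
N_1 = 4 + 4 + 4 + 4^2 = 28
N_2 = 4 + 28 + 28 + 28^2 = 844
N_3 = 4 + 844 + 844 + 844^2 = 714028

714028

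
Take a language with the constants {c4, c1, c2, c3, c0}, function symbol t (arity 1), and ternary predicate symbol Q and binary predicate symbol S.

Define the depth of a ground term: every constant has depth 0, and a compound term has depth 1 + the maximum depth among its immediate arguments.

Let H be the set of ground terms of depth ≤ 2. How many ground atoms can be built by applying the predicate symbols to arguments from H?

3600

First count ground terms of depth ≤ 2.
If N_k denotes the number of depth-≤k ground terms, the 5 constants give N_0 = 5, and each function symbol of arity r contributes N_{k-1}^r new terms at level k: N_k = 5 + N_{k-1}.
N_0 = 5
N_1 = 5 + 5 = 10
N_2 = 5 + 10 = 15
So |H| = 15.
Ground atoms are formed by filling each argument slot of a predicate with a term from H, so an r-ary predicate gives |H|^r atoms:
  Q: 15^3 = 3375;  S: 15^2 = 225
Total ground atoms: 3375 + 225 = 3600.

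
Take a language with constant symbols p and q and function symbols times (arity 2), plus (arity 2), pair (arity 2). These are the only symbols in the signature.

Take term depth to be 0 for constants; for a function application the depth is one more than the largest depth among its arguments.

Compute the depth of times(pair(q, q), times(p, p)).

2

depth(pair(q, q)) = 1 + max(0, 0) = 1
depth(times(p, p)) = 1 + max(0, 0) = 1
depth(times(pair(q, q), times(p, p))) = 1 + max(1, 1) = 2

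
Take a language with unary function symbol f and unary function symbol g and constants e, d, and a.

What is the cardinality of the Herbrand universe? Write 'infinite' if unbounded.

The signature has at least one function symbol (f, arity 1) and at least one constant (e).
Iterating f gives infinitely many distinct ground terms: e, f(e), f(f(e)), ...
So the Herbrand universe is infinite.

infinite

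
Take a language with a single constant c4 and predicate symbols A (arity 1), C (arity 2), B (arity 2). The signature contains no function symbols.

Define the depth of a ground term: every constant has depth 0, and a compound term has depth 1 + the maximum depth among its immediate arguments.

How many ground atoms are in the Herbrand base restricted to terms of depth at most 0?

First count ground terms of depth ≤ 0.
With no function symbols every ground term is a constant, so there is exactly 1 ground term at every depth bound.
N_0 = 1
Explicitly: c4.
So |H| = 1.
For each predicate symbol, the number of ground atoms is |H| raised to its arity; summing:
  A: 1;  C: 1^2 = 1;  B: 1^2 = 1
Total ground atoms: 1 + 1 + 1 = 3.

3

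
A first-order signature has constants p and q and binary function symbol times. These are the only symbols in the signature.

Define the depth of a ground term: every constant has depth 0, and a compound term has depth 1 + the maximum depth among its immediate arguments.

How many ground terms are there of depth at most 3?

Let N_k = |{terms of depth ≤ k}|. Then N_0 = 2 and N_k = 2 + N_{k-1}^2 for k ≥ 1 (one summand per function symbol, arity giving the exponent).
N_0 = 2
N_1 = 2 + 2^2 = 6
N_2 = 2 + 6^2 = 38
N_3 = 2 + 38^2 = 1446

1446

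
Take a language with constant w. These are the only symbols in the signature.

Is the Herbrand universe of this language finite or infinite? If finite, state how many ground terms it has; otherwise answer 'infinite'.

1

There are no function symbols, so the only ground term is the single constant.
The Herbrand universe is {w}, finite with 1 element.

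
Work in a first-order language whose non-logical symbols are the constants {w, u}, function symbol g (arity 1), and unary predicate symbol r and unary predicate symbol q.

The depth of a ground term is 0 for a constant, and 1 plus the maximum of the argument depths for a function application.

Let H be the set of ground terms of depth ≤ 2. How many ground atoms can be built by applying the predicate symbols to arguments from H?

12

First count ground terms of depth ≤ 2.
Let N_k count ground terms of depth at most k. Each non-constant term of depth ≤ k is some function symbol applied to depth-≤(k−1) arguments, giving N_k = 2 + N_{k-1}.
N_0 = 2
N_1 = 2 + 2 = 4
N_2 = 2 + 4 = 6
Explicitly: w, u, g(w), g(u), g(g(w)), g(g(u)).
So |H| = 6.
For each predicate symbol, the number of ground atoms is |H| raised to its arity; summing:
  r: 6;  q: 6
Total ground atoms: 6 + 6 = 12.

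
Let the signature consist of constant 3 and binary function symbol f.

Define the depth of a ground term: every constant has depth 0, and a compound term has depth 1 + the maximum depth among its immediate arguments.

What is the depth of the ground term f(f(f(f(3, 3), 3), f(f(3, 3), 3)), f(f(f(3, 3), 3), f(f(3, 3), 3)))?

depth(f(3, 3)) = 1 + max(0, 0) = 1
depth(f(f(3, 3), 3)) = 1 + max(1, 0) = 2
depth(f(f(f(3, 3), 3), f(f(3, 3), 3))) = 1 + max(2, 2) = 3
depth(f(f(f(f(3, 3), 3), f(f(3, 3), 3)), f(f(f(3, 3), 3), f(f(3, 3), 3)))) = 1 + max(3, 3) = 4

4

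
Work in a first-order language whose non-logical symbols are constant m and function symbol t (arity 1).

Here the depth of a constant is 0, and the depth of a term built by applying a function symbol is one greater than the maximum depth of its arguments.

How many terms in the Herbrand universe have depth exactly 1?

Write N_k for the number of ground terms of depth ≤ k. A term of depth ≤ k is either a constant or a function symbol applied to arguments of depth ≤ k−1, so N_k = 1 + N_{k-1}.
N_0 = 1
N_1 = 1 + 1 = 2
Terms of depth exactly 1: N_1 − N_0 = 2 − 1 = 1.

1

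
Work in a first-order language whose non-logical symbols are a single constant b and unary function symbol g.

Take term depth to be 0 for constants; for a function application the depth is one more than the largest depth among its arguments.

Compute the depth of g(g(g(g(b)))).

depth(g(b)) = 1 + depth(b) = 1 + 0 = 1
depth(g(g(b))) = 1 + depth(g(b)) = 1 + 1 = 2
depth(g(g(g(b)))) = 1 + depth(g(g(b))) = 1 + 2 = 3
depth(g(g(g(g(b))))) = 1 + depth(g(g(g(b)))) = 1 + 3 = 4

4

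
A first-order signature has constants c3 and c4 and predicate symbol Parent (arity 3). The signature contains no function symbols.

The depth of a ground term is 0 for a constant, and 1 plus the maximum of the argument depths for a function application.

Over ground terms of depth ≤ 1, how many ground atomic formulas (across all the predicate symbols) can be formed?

First count ground terms of depth ≤ 1.
With no function symbols every ground term is a constant, so there are exactly 2 ground terms at every depth bound.
N_0 = 2
N_1 = 2
Explicitly: c3, c4.
So |H| = 2.
A ground atom is a predicate applied to a tuple of terms from H, so the count is the sum over predicates of |H|^arity:
  Parent: 2^3 = 8
Total ground atoms: 8.

8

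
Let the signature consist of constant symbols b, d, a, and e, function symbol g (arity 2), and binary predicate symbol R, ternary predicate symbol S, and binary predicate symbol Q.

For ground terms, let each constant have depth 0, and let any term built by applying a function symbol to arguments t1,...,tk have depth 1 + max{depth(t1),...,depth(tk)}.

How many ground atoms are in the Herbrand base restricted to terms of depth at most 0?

First count ground terms of depth ≤ 0.
Write N_k for the number of ground terms of depth ≤ k. A term of depth ≤ k is either a constant or a function symbol applied to arguments of depth ≤ k−1, so N_k = 4 + N_{k-1}^2.
N_0 = 4
So |H| = 4.
Ground atoms are formed by filling each argument slot of a predicate with a term from H, so an r-ary predicate gives |H|^r atoms:
  R: 4^2 = 16;  S: 4^3 = 64;  Q: 4^2 = 16
Total ground atoms: 16 + 64 + 16 = 96.

96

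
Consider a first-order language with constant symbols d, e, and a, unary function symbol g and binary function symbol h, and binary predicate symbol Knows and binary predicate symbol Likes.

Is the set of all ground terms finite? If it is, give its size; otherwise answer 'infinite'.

infinite

The signature has at least one function symbol (g, arity 1) and at least one constant (d).
Iterating g gives infinitely many distinct ground terms: d, g(d), g(g(d)), ...
So the Herbrand universe is infinite.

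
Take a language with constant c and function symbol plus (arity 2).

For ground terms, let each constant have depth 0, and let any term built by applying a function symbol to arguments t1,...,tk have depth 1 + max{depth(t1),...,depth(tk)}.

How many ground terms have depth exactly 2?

3

If N_k denotes the number of depth-≤k ground terms, the 1 constant gives N_0 = 1, and each function symbol of arity r contributes N_{k-1}^r new terms at level k: N_k = 1 + N_{k-1}^2.
N_0 = 1
N_1 = 1 + 1^2 = 2
N_2 = 1 + 2^2 = 5
Terms of depth exactly 2: N_2 − N_1 = 5 − 2 = 3.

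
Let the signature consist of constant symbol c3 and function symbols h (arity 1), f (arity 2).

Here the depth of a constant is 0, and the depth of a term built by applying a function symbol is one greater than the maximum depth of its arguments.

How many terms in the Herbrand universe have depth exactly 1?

Write N_k for the number of ground terms of depth ≤ k. A term of depth ≤ k is either a constant or a function symbol applied to arguments of depth ≤ k−1, so N_k = 1 + N_{k-1} + N_{k-1}^2.
N_0 = 1
N_1 = 1 + 1 + 1^2 = 3
Terms of depth exactly 1: N_1 − N_0 = 3 − 1 = 2.

2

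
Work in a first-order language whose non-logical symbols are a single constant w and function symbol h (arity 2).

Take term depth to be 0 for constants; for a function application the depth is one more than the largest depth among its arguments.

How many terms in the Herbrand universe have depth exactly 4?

651

Let N_k = |{terms of depth ≤ k}|. Then N_0 = 1 and N_k = 1 + N_{k-1}^2 for k ≥ 1 (one summand per function symbol, arity giving the exponent).
N_0 = 1
N_1 = 1 + 1^2 = 2
N_2 = 1 + 2^2 = 5
N_3 = 1 + 5^2 = 26
N_4 = 1 + 26^2 = 677
Terms of depth exactly 4: N_4 − N_3 = 677 − 26 = 651.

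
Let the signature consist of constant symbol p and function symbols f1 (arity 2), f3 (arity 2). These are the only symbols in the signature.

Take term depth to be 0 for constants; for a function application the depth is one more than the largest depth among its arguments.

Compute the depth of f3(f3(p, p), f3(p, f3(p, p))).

depth(f3(p, p)) = 1 + max(0, 0) = 1
depth(f3(p, f3(p, p))) = 1 + max(0, 1) = 2
depth(f3(f3(p, p), f3(p, f3(p, p)))) = 1 + max(1, 2) = 3

3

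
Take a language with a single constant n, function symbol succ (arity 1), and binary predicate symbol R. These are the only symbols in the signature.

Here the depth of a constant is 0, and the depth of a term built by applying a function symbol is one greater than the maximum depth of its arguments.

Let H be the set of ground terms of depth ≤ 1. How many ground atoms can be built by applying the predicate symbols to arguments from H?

4

First count ground terms of depth ≤ 1.
Let N_k count ground terms of depth at most k. Each non-constant term of depth ≤ k is some function symbol applied to depth-≤(k−1) arguments, giving N_k = 1 + N_{k-1}.
N_0 = 1
N_1 = 1 + 1 = 2
So |H| = 2.
For each predicate symbol, the number of ground atoms is |H| raised to its arity; summing:
  R: 2^2 = 4
Total ground atoms: 4.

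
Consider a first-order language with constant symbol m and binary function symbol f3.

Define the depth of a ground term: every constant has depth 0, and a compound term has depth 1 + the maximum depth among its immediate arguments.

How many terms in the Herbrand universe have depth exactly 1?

Let N_k count ground terms of depth at most k. Each non-constant term of depth ≤ k is some function symbol applied to depth-≤(k−1) arguments, giving N_k = 1 + N_{k-1}^2.
N_0 = 1
N_1 = 1 + 1^2 = 2
Terms of depth exactly 1: N_1 − N_0 = 2 − 1 = 1.

1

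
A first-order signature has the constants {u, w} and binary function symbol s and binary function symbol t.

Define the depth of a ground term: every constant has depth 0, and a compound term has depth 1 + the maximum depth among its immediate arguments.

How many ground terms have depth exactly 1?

Let N_k count ground terms of depth at most k. Each non-constant term of depth ≤ k is some function symbol applied to depth-≤(k−1) arguments, giving N_k = 2 + N_{k-1}^2 + N_{k-1}^2.
N_0 = 2
N_1 = 2 + 2^2 + 2^2 = 10
Terms of depth exactly 1: N_1 − N_0 = 10 − 2 = 8.

8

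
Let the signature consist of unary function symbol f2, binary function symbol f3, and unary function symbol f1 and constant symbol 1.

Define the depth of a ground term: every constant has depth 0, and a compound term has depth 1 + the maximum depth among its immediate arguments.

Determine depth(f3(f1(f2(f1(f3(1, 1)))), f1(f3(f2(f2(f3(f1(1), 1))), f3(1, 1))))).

depth(f3(1, 1)) = 1 + max(0, 0) = 1
depth(f1(f3(1, 1))) = 1 + depth(f3(1, 1)) = 1 + 1 = 2
depth(f2(f1(f3(1, 1)))) = 1 + depth(f1(f3(1, 1))) = 1 + 2 = 3
depth(f1(f2(f1(f3(1, 1))))) = 1 + depth(f2(f1(f3(1, 1)))) = 1 + 3 = 4
depth(f1(1)) = 1 + depth(1) = 1 + 0 = 1
depth(f3(f1(1), 1)) = 1 + max(1, 0) = 2
depth(f2(f3(f1(1), 1))) = 1 + depth(f3(f1(1), 1)) = 1 + 2 = 3
depth(f2(f2(f3(f1(1), 1)))) = 1 + depth(f2(f3(f1(1), 1))) = 1 + 3 = 4
depth(f3(f2(f2(f3(f1(1), 1))), f3(1, 1))) = 1 + max(4, 1) = 5
depth(f1(f3(f2(f2(f3(f1(1), 1))), f3(1, 1)))) = 1 + depth(f3(f2(f2(f3(f1(1), 1))), f3(1, 1))) = 1 + 5 = 6
depth(f3(f1(f2(f1(f3(1, 1)))), f1(f3(f2(f2(f3(f1(1), 1))), f3(1, 1))))) = 1 + max(4, 6) = 7

7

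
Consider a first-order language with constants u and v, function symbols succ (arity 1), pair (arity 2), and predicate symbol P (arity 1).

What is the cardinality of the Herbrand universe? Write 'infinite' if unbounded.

The signature has at least one function symbol (succ, arity 1) and at least one constant (u).
Iterating succ gives infinitely many distinct ground terms: u, succ(u), succ(succ(u)), ...
So the Herbrand universe is infinite.

infinite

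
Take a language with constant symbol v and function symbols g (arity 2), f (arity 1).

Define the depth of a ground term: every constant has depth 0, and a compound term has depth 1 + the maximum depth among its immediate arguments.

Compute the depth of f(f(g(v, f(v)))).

depth(f(v)) = 1 + depth(v) = 1 + 0 = 1
depth(g(v, f(v))) = 1 + max(0, 1) = 2
depth(f(g(v, f(v)))) = 1 + depth(g(v, f(v))) = 1 + 2 = 3
depth(f(f(g(v, f(v))))) = 1 + depth(f(g(v, f(v)))) = 1 + 3 = 4

4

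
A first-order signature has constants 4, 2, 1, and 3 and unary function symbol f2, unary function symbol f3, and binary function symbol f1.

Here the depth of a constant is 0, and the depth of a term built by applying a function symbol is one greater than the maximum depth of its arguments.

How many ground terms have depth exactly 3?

713184

Let N_k count ground terms of depth at most k. Each non-constant term of depth ≤ k is some function symbol applied to depth-≤(k−1) arguments, giving N_k = 4 + N_{k-1} + N_{k-1} + N_{k-1}^2.
N_0 = 4
N_1 = 4 + 4 + 4 + 4^2 = 28
N_2 = 4 + 28 + 28 + 28^2 = 844
N_3 = 4 + 844 + 844 + 844^2 = 714028
Terms of depth exactly 3: N_3 − N_2 = 714028 − 844 = 713184.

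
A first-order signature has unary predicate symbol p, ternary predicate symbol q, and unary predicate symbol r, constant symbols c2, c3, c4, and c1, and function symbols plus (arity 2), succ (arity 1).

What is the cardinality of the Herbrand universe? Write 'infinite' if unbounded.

The signature has at least one function symbol (plus, arity 2) and at least one constant (c2).
Iterating plus gives infinitely many distinct ground terms: c2, plus(c2, c2), plus(plus(c2, c2), plus(c2, c2)), ...
So the Herbrand universe is infinite.

infinite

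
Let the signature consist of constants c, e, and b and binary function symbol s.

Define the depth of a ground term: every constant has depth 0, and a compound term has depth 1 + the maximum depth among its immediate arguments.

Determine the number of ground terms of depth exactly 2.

135

Write N_k for the number of ground terms of depth ≤ k. A term of depth ≤ k is either a constant or a function symbol applied to arguments of depth ≤ k−1, so N_k = 3 + N_{k-1}^2.
N_0 = 3
N_1 = 3 + 3^2 = 12
N_2 = 3 + 12^2 = 147
Terms of depth exactly 2: N_2 − N_1 = 147 − 12 = 135.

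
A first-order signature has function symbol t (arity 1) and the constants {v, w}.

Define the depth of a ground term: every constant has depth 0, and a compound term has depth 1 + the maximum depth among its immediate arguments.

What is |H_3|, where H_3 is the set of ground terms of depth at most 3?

8

Let N_k count ground terms of depth at most k. Each non-constant term of depth ≤ k is some function symbol applied to depth-≤(k−1) arguments, giving N_k = 2 + N_{k-1}.
N_0 = 2
N_1 = 2 + 2 = 4
N_2 = 2 + 4 = 6
N_3 = 2 + 6 = 8
Explicitly: v, w, t(v), t(w), t(t(v)), t(t(w)), t(t(t(v))), t(t(t(w))).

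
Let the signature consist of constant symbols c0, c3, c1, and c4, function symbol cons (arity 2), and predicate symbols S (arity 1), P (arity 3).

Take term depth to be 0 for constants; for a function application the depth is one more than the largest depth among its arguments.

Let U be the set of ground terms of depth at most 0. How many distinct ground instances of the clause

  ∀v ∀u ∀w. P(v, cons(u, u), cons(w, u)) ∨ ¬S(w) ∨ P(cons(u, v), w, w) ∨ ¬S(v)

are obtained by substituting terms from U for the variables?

64

Ground terms of depth ≤ 0:
  If N_k denotes the number of depth-≤k ground terms, the 4 constants give N_0 = 4, and each function symbol of arity r contributes N_{k-1}^r new terms at level k: N_k = 4 + N_{k-1}^2.
  N_0 = 4
  Explicitly: c0, c3, c1, c4.
So there are 4 ground terms available for substitution.
Each of v, u, w ranges independently over the available ground terms, and distinct assignments produce distinct instances.
Number of ground instances = 4^3 = 64.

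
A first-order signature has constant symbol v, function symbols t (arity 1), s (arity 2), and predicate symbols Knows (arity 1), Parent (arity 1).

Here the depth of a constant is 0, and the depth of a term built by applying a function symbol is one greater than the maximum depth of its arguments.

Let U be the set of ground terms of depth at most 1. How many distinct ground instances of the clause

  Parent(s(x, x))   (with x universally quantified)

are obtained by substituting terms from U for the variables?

3

Ground terms of depth ≤ 1:
  Write N_k for the number of ground terms of depth ≤ k. A term of depth ≤ k is either a constant or a function symbol applied to arguments of depth ≤ k−1, so N_k = 1 + N_{k-1} + N_{k-1}^2.
  N_0 = 1
  N_1 = 1 + 1 + 1^2 = 3
  Explicitly: v, t(v), s(v, v).
So there are 3 ground terms available for substitution.
The clause has 1 distinct variable (x), which appears in the body. In the free term algebra distinct substitutions yield syntactically distinct ground instances.
Number of ground instances = 3.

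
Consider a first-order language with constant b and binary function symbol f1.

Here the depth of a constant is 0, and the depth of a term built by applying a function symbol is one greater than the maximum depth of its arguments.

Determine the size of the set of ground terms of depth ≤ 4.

Let N_k = |{terms of depth ≤ k}|. Then N_0 = 1 and N_k = 1 + N_{k-1}^2 for k ≥ 1 (one summand per function symbol, arity giving the exponent).
N_0 = 1
N_1 = 1 + 1^2 = 2
N_2 = 1 + 2^2 = 5
N_3 = 1 + 5^2 = 26
N_4 = 1 + 26^2 = 677

677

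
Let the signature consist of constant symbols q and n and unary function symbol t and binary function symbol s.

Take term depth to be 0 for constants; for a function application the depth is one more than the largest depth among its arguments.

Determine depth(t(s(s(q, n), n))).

depth(s(q, n)) = 1 + max(0, 0) = 1
depth(s(s(q, n), n)) = 1 + max(1, 0) = 2
depth(t(s(s(q, n), n))) = 1 + depth(s(s(q, n), n)) = 1 + 2 = 3

3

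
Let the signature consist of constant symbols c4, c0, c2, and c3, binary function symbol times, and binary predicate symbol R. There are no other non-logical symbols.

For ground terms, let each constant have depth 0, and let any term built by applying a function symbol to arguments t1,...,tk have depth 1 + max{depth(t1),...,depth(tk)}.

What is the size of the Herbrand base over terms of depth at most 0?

16

First count ground terms of depth ≤ 0.
If N_k denotes the number of depth-≤k ground terms, the 4 constants give N_0 = 4, and each function symbol of arity r contributes N_{k-1}^r new terms at level k: N_k = 4 + N_{k-1}^2.
N_0 = 4
So |H| = 4.
Each predicate of arity r yields |H|^r ground atoms (one per choice of an r-tuple from H):
  R: 4^2 = 16
Total ground atoms: 16.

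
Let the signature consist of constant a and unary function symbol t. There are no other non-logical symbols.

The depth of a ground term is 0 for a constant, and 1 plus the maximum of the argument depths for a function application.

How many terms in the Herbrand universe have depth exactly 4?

Count level by level. With function symbols t/1, the terms of depth ≤ k are the 1 constant together with each function applied to depth-≤(k−1) tuples, so N_k = 1 + N_{k-1}.
N_0 = 1
N_1 = 1 + 1 = 2
N_2 = 1 + 2 = 3
N_3 = 1 + 3 = 4
N_4 = 1 + 4 = 5
Terms of depth exactly 4: N_4 − N_3 = 5 − 4 = 1.

1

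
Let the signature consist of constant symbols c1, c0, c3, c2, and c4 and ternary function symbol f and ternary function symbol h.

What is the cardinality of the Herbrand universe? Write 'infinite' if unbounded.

infinite

The signature has at least one function symbol (f, arity 3) and at least one constant (c1).
Iterating f gives infinitely many distinct ground terms: c1, f(c1, c1, c1), f(f(c1, c1, c1), f(c1, c1, c1), f(c1, c1, c1)), ...
So the Herbrand universe is infinite.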